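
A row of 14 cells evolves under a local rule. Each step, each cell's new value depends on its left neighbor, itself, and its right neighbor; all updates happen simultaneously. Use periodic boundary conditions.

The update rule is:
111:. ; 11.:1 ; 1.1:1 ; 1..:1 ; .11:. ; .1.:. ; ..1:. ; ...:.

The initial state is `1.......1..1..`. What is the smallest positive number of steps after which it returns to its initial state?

14

.1.......1..1.
..1.......1..1
1..1.......1..
.1..1.......1.
..1..1.......1
1..1..1.......
.1..1..1......
..1..1..1.....
...1..1..1....
....1..1..1...
.....1..1..1..
......1..1..1.
.......1..1..1
1.......1..1..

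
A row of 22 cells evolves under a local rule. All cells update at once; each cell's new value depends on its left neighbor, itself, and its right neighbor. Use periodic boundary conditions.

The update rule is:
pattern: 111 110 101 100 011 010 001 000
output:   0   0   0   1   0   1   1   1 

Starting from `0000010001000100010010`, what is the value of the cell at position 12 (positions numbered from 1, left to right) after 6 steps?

0

1111111111111111111111
0000000000000000000000
1111111111111111111111  (repeats step 1; period 2)
step 6: 0000000000000000000000
position 12 holds 0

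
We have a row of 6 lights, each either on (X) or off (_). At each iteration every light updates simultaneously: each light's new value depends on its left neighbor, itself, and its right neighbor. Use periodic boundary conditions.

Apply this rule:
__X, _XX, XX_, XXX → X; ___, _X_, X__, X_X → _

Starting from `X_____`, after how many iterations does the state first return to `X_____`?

iteration 1: _____X
iteration 2: ____X_
iteration 3: ___X__
iteration 4: __X___
iteration 5: _X____
iteration 6: X_____

6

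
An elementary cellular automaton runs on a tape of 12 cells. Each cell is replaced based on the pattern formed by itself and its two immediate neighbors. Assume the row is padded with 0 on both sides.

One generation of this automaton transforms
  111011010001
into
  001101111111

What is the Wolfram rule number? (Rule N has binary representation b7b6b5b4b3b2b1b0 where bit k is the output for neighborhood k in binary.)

119

position 1: 111 → 0  (bit 7 = 0)
position 2: 110 → 1  (bit 6 = 1)
position 3: 101 → 1  (bit 5 = 1)
position 8: 100 → 1  (bit 4 = 1)
position 0: 011 → 0  (bit 3 = 0)
position 7: 010 → 1  (bit 2 = 1)
position 10: 001 → 1  (bit 1 = 1)
position 9: 000 → 1  (bit 0 = 1)
bits b7..b0 = 01110111 = 119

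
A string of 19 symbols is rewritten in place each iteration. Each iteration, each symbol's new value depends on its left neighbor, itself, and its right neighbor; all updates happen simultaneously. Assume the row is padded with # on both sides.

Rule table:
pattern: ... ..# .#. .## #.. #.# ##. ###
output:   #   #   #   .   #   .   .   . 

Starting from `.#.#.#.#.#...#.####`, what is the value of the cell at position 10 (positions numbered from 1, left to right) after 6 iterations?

.

.#.#.#.#.#####.....
.#.#.#.#......#####
.#.#.#.#######.....
.#.#.#........#####
.#.#.#########.....
.#.#..........#####
position 10 holds .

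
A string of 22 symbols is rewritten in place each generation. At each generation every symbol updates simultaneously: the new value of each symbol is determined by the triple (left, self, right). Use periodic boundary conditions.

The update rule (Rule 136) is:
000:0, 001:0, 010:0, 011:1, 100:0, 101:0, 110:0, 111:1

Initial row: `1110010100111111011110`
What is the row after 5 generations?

generation 1: 1100000000111110011100
generation 2: 1000000000111100011000
generation 3: 0000000000111000010000
generation 4: 0000000000110000000000
generation 5: 0000000000100000000000

0000000000100000000000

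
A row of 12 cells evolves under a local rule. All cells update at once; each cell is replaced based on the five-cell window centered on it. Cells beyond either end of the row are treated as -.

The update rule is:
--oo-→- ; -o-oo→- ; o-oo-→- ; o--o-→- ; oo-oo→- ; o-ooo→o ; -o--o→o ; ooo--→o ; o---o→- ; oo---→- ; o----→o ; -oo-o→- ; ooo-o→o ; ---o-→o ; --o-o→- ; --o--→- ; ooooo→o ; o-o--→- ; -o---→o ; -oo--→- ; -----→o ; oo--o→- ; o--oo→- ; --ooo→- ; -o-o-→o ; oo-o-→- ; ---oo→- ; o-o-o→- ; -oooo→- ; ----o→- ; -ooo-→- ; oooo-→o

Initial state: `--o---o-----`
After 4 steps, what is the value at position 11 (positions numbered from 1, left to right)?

o

step 1: -o-o-o-ooooo
step 2: o-o-o--o-ooo
step 3: -o-o-o---o-o
step 4: o-o-o-o-o-o-
position 11 holds o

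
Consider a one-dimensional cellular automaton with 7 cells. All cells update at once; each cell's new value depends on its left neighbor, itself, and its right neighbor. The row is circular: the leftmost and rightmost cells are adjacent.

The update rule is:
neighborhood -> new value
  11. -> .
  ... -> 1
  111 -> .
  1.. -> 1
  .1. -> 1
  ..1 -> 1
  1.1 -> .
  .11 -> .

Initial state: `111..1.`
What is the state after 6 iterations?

iteration 1: ...111.
iteration 2: 111...1
iteration 3: ...111.  (repeats iteration 1; period 2)
iteration 6: 111...1

111...1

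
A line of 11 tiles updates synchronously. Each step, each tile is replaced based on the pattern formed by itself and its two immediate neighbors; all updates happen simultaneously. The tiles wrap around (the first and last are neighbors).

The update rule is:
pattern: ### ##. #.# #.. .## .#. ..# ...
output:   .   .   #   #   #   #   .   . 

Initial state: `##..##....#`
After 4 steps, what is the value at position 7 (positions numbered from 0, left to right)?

.

..#.#.#...#
#.######..#
.##.....#.#
##.#....###
position 7 holds .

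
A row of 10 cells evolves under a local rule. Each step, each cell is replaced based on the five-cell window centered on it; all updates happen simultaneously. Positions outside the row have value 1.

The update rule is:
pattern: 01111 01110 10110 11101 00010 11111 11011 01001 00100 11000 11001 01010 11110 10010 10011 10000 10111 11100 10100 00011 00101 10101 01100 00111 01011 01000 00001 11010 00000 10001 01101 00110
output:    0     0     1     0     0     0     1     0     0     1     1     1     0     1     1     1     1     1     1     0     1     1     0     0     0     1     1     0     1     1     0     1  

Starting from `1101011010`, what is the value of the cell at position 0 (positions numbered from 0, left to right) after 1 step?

0001010010
position 0 holds 0

0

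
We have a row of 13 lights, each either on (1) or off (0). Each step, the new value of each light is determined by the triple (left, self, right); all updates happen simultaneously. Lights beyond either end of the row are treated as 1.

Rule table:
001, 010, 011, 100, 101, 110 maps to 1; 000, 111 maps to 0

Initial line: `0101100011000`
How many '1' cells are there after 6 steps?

9

1111110111101
0000011100111
1000110111100
1101111100111
0111000111100
1101101100111
count of 1: 9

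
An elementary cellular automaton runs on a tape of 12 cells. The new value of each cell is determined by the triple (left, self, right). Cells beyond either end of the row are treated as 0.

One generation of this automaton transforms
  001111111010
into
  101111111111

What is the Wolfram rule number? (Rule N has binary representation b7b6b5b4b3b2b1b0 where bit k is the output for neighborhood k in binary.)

253

position 3: 111 → 1  (bit 7 = 1)
position 8: 110 → 1  (bit 6 = 1)
position 9: 101 → 1  (bit 5 = 1)
position 11: 100 → 1  (bit 4 = 1)
position 2: 011 → 1  (bit 3 = 1)
position 10: 010 → 1  (bit 2 = 1)
position 1: 001 → 0  (bit 1 = 0)
position 0: 000 → 1  (bit 0 = 1)
bits b7..b0 = 11111101 = 253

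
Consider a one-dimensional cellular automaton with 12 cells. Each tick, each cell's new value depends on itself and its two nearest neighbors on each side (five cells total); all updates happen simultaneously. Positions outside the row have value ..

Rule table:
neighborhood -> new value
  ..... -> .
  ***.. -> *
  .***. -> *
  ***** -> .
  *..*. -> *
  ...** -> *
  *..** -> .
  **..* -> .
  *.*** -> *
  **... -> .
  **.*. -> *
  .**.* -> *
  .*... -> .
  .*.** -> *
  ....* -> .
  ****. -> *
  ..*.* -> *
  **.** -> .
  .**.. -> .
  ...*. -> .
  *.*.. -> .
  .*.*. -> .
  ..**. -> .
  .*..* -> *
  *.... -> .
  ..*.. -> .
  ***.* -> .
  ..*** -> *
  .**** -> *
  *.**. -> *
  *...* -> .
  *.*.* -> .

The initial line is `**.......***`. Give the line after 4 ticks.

.....***..*.

tick 1: ........****
tick 2: .......*****
tick 3: ......***.**
tick 4: .....***..*.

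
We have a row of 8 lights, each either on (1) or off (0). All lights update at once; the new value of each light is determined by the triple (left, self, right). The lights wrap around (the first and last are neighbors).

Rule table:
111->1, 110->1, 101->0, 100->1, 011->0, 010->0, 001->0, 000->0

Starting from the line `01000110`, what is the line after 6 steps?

00011001

00100011
10010001
11001000
01100100
00110010
00011001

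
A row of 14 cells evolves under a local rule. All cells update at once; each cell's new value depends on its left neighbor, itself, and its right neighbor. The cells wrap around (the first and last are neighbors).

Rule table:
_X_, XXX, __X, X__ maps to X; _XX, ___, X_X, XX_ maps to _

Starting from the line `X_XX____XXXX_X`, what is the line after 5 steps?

____X__X_XX___
___XXXXX___X__
__X_XXX_X_XXX_
_XX__X__X__X_X
___XXXXXXXXX_X

___XXXXXXXXX_X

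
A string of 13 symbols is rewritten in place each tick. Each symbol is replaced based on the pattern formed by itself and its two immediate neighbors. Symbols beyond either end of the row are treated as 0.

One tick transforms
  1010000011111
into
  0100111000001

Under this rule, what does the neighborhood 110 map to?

1

At position 12 the neighborhood is 110; the next row has 1 there.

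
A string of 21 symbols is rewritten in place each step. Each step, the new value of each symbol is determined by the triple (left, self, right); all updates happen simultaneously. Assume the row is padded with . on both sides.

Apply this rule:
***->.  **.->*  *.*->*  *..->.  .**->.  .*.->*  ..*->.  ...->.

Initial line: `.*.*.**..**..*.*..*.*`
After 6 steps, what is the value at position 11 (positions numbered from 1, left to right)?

*

step 1: .****.*...*..***..***
step 2: ....***...*....*....*
step 3: ......*...*....*....*
step 4: ......*...*....*....*  (fixed point — unchanged through step 6)
position 11 holds *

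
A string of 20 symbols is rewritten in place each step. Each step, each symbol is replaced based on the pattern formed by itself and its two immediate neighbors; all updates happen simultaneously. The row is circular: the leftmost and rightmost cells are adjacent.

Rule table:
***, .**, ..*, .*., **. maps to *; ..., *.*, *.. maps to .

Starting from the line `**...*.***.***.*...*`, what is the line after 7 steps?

step 1: **..**.***.***.*..**
step 2: **.***.***.***.*.***
step 3: **.***.***.***.*.***  (fixed point — unchanged through step 7)

**.***.***.***.*.***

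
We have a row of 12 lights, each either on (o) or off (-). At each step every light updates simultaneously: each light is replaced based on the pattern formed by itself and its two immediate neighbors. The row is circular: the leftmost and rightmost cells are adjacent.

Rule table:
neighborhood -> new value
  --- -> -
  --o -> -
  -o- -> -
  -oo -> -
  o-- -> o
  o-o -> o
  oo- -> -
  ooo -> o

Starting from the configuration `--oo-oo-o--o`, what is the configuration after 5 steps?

o---o--o-o--
-o---o--o-o-
--o---o--o-o
o--o---o--o-
-o--o---o--o

-o--o---o--o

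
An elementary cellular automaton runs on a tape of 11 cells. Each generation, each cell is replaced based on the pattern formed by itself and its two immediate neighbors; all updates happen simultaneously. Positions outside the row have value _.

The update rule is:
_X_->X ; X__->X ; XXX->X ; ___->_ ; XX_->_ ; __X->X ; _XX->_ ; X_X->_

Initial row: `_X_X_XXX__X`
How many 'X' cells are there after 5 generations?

4

generation 1: XX_X__X_XXX
generation 2: ___XXXX__X_
generation 3: __X_XX_XXXX
generation 4: _XX_____XX_
generation 5: X__X___X__X
count of X: 4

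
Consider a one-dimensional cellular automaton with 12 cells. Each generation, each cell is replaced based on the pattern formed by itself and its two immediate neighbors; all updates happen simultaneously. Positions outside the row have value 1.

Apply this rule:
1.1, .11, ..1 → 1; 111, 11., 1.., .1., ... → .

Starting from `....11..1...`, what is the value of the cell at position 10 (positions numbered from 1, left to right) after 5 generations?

...11..1...1
..11..1...11
.11..1...11.
11..1...11.1
...1...11.11
position 10 holds .

.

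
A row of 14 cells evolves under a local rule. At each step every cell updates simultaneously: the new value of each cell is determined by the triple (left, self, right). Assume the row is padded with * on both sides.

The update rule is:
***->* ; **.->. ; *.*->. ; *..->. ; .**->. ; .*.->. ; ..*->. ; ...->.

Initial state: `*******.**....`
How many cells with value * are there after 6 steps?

1

step 1: ******........
step 2: *****.........
step 3: ****..........
step 4: ***...........
step 5: **............
step 6: *.............
count of *: 1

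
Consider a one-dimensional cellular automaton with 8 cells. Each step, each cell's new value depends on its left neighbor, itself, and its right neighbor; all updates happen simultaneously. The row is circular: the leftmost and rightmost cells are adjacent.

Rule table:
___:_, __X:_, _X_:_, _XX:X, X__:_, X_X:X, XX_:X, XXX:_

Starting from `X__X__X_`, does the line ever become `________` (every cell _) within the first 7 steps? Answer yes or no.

yes

step 1: _______X
step 2: ________
all cells are _ at step 2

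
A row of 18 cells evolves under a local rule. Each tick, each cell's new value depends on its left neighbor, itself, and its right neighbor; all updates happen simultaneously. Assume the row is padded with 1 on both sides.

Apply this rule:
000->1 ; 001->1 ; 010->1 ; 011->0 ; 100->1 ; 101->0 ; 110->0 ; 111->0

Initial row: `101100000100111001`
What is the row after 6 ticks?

000011111111000110
111100000000111000
000011111111000111
111100000000111000  (repeats tick 2; period 2)
tick 6: 111100000000111000

111100000000111000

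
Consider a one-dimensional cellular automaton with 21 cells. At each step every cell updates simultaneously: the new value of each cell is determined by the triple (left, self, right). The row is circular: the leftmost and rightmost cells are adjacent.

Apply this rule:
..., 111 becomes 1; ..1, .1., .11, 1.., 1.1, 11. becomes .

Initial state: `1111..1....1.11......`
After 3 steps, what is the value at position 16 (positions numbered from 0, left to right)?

.

.11.....11......1111.
....111....1111..11..
111..1..11..11......1
position 16 holds .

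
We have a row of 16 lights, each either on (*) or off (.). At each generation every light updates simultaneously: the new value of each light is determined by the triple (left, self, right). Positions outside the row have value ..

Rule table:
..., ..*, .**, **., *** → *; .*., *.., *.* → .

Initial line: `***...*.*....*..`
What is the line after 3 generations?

***.**.******...

***.**....***..*
***.**.******.*.
***.**.******...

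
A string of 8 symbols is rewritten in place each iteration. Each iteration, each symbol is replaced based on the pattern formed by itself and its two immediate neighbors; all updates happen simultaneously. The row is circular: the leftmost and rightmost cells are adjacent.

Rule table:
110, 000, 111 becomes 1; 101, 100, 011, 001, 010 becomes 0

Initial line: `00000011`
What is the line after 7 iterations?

01111001
00111000
10011011
10001001
10100000
00001110
11100110

11100110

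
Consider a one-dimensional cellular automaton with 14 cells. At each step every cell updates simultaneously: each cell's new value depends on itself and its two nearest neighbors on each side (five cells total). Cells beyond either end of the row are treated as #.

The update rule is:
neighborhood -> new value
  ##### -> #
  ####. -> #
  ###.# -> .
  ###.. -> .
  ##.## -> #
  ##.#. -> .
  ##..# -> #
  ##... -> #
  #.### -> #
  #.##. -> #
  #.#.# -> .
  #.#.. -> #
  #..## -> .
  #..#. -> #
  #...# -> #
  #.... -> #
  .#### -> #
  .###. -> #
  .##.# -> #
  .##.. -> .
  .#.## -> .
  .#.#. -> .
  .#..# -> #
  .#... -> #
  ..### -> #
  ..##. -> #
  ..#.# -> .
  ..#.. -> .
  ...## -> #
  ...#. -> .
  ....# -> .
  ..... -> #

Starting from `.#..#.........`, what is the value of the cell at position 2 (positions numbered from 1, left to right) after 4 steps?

.

step 1: .###.#######.#
step 2: ###.#######.##
step 3: ##.#######.###
step 4: #.#######.####
position 2 holds .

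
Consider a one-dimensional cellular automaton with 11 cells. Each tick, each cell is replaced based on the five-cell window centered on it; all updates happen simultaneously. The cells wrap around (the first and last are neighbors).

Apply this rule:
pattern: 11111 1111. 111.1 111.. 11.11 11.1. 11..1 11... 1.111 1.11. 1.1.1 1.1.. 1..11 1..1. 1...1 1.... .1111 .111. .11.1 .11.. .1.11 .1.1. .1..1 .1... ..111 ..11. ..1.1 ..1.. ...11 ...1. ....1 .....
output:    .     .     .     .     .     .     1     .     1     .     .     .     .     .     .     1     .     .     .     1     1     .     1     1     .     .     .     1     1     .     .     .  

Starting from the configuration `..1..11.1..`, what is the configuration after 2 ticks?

1..1.1..1.1

tick 1: ..11.....11
tick 2: 1..1.1..1.1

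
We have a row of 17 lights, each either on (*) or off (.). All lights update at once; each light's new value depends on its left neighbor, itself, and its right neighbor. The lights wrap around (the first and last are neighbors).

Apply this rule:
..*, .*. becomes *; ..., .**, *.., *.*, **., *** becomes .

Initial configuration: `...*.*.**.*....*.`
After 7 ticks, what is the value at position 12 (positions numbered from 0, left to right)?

.

..**.*....*...**.
.*...*...**..*...
**..**..*...**...
...*...**..*....*
..**..*...**...**
.*...**..*....*..
**..*...**...**..
position 12 holds .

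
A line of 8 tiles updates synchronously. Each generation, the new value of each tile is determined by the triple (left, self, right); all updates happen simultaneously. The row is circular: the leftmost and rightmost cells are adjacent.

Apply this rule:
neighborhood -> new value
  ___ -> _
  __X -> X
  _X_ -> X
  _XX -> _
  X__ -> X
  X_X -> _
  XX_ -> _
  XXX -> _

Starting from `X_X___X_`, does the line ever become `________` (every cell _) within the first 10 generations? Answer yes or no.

yes

generation 1: X_XX_XX_
generation 2: X_______
generation 3: XX_____X
generation 4: __X___X_
generation 5: _XXX_XXX
generation 6: ________
all cells are _ at generation 6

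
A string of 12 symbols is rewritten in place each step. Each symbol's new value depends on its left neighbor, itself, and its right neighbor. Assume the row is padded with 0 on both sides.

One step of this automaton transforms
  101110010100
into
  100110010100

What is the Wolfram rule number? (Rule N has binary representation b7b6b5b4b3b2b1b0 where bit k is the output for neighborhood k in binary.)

196

position 3: 111 → 1  (bit 7 = 1)
position 4: 110 → 1  (bit 6 = 1)
position 1: 101 → 0  (bit 5 = 0)
position 5: 100 → 0  (bit 4 = 0)
position 2: 011 → 0  (bit 3 = 0)
position 0: 010 → 1  (bit 2 = 1)
position 6: 001 → 0  (bit 1 = 0)
position 11: 000 → 0  (bit 0 = 0)
bits b7..b0 = 11000100 = 196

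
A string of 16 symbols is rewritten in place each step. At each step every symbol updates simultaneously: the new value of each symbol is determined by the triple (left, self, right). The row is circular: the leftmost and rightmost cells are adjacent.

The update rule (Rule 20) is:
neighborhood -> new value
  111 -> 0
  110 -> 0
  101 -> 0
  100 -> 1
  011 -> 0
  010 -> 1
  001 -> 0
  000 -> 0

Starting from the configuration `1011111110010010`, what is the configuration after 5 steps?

1000100000011000

step 1: 1000000001011010
step 2: 1100000001000010
step 3: 0010000001100010
step 4: 0011000000010011
step 5: 1000100000011000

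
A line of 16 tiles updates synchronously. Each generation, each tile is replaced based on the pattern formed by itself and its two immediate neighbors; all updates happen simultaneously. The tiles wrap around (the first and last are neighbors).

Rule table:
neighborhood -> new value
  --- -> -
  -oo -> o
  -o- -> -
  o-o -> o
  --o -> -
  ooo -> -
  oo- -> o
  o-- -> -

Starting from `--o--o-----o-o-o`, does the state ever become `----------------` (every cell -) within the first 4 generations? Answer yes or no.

------------o-o-
-------------o--
----------------
all cells are - at generation 3

yes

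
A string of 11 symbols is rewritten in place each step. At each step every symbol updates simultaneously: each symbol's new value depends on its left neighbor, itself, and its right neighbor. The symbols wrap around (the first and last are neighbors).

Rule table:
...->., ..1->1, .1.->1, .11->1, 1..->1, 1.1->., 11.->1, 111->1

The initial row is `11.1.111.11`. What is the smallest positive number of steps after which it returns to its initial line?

1

11.1.111.11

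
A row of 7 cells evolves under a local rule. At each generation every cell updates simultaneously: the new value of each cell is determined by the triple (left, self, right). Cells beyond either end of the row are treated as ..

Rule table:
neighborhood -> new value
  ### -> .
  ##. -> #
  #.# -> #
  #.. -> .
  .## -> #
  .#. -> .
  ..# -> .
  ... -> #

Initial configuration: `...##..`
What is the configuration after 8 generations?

##.##.#
######.
#....#.
..##...
#.##.##
.######
.#....#
...##..

...##..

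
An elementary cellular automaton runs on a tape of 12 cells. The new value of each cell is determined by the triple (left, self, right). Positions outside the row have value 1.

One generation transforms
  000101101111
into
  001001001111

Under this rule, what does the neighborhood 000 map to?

At position 1 the neighborhood is 000; the next row has 0 there.

0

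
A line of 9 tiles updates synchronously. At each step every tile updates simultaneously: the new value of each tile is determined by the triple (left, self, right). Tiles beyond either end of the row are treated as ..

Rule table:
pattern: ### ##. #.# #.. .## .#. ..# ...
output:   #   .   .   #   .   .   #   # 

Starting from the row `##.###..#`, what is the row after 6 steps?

....#.##.
####....#
.##.####.
#....##.#
.####....
#.##.####

#.##.####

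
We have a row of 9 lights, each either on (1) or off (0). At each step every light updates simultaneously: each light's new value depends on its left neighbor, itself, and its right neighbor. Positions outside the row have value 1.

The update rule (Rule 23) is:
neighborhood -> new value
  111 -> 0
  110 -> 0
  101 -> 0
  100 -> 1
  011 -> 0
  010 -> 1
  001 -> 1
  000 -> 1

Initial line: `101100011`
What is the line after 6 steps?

000011100
111100011
000011100  (repeats step 1; period 2)
step 6: 111100011

111100011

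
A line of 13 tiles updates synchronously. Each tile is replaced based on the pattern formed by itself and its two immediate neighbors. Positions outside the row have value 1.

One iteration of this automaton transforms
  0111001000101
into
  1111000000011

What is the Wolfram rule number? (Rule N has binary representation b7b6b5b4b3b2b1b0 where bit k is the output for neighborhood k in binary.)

position 2: 111 → 1  (bit 7 = 1)
position 3: 110 → 1  (bit 6 = 1)
position 0: 101 → 1  (bit 5 = 1)
position 4: 100 → 0  (bit 4 = 0)
position 1: 011 → 1  (bit 3 = 1)
position 6: 010 → 0  (bit 2 = 0)
position 5: 001 → 0  (bit 1 = 0)
position 8: 000 → 0  (bit 0 = 0)
bits b7..b0 = 11101000 = 232

232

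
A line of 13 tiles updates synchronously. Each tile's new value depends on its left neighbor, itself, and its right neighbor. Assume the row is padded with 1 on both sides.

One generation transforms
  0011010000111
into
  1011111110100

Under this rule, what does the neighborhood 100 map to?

1

At position 0 the neighborhood is 100; the next row has 1 there.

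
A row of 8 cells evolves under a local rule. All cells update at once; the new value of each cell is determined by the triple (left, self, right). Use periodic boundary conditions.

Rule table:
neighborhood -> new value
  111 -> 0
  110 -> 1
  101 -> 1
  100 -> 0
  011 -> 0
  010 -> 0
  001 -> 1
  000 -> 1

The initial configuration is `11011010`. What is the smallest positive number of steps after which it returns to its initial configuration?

step 1: 01101101
step 2: 10110110
step 3: 01011011
step 4: 10101101
step 5: 11010110
step 6: 01101011
step 7: 10110101
step 8: 11011010

8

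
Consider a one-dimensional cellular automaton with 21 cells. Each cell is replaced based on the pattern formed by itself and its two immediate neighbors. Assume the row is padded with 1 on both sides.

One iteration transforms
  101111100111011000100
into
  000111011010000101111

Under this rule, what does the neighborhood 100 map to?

At position 7 the neighborhood is 100; the next row has 1 there.

1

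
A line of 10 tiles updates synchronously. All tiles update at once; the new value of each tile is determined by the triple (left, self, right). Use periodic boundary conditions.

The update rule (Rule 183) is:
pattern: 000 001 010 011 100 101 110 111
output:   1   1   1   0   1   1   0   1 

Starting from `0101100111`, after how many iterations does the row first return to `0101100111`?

iteration 1: 1110011010
iteration 2: 0101100111

2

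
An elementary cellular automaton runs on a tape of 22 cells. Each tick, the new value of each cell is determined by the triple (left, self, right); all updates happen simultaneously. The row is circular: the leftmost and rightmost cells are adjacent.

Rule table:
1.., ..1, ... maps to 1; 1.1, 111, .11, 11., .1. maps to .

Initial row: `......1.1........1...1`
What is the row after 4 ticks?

tick 1: 111111...11111111.111.
tick 2: ......111.............
tick 3: 111111...1111111111111
tick 4: ......111.............

......111.............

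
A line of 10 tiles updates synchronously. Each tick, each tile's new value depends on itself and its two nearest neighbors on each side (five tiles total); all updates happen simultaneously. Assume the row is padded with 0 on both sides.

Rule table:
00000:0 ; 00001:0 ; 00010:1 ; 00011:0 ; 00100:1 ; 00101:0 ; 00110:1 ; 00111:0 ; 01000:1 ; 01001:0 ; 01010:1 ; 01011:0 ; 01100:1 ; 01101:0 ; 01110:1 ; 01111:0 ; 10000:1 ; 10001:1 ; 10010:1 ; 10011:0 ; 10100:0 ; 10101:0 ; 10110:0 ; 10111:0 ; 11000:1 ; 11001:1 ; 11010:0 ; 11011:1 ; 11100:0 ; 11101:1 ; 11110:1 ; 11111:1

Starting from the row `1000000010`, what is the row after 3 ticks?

1000111111

tick 1: 1110000111
tick 2: 0101100010
tick 3: 1000111111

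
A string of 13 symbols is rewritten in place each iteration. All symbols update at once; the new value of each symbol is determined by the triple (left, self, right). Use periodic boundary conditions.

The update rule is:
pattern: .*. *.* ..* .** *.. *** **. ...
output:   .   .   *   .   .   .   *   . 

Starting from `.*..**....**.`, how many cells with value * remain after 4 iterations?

iteration 1: *..*.*...*.*.
iteration 2: ..*.....*....
iteration 3: .*.....*.....
iteration 4: *.....*......
count of *: 2

2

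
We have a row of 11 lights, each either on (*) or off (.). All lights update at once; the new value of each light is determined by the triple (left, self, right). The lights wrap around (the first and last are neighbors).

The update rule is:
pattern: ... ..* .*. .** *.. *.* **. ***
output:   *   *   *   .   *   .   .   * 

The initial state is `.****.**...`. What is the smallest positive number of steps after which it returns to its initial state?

*.**....***
....****.**
****.**....
.**....****
...****.**.
***.**....*
**....****.
..****.**..
**.**....**
*....****.*
.****.**...

11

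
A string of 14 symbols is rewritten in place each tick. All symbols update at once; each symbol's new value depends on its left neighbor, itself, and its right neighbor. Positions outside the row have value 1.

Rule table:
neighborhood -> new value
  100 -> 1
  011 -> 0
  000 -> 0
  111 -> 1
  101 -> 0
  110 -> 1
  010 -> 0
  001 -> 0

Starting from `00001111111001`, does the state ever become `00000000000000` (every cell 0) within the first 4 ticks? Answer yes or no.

10000111111100
11000011111110
11100001111110
11110000111110
tick 4 is 11110000111110, still not uniform 0

no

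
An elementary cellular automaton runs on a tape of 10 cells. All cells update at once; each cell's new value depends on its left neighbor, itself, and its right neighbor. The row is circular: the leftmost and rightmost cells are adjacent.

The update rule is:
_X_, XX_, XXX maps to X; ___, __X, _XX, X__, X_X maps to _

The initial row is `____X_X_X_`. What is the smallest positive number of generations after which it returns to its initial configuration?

____X_X_X_

1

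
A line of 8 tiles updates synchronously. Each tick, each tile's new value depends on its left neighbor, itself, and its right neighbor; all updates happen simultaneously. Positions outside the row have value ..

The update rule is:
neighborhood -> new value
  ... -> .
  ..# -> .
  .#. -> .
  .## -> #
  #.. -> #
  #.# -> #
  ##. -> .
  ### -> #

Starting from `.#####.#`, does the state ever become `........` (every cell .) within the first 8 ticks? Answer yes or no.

no

tick 1: .####.#.
tick 2: .###.#.#
tick 3: .##.#.#.
tick 4: .#.#.#.#
tick 5: ..#.#.#.
tick 6: ...#.#.#
tick 7: ....#.#.
tick 8: .....#.#
tick 8 is .....#.#, still not uniform .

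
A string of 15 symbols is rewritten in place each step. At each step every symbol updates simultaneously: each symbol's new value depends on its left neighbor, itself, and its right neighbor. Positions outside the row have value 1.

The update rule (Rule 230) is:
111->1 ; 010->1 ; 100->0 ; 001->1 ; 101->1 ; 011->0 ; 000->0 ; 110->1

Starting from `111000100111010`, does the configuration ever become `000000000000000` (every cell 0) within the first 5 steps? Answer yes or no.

111001101011111
111010111101111
111111011110111
111111101111011
111111110111101
step 5 is 111111110111101, still not uniform 0

no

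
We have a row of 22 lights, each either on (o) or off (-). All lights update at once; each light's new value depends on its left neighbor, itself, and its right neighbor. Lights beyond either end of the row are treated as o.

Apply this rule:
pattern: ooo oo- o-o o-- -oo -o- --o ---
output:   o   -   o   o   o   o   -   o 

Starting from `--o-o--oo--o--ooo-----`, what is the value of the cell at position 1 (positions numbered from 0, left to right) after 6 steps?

o-oooo-o-o-oo-oo-oooo-
-oooo-oooooo-oo-oooo-o
oooo-oooooo-oo-oooo-oo
ooo-oooooo-oo-oooo-ooo
oo-oooooo-oo-oooo-oooo
o-oooooo-oo-oooo-ooooo
position 1 holds -

-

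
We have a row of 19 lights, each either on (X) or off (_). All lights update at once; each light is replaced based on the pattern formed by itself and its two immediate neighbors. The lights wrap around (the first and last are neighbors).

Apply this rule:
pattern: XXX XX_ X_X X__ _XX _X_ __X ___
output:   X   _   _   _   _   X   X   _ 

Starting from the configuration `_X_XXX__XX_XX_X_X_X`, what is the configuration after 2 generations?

_X__X__X______X_X_X
_X_XX_XX_____XX_X_X

_X_XX_XX_____XX_X_X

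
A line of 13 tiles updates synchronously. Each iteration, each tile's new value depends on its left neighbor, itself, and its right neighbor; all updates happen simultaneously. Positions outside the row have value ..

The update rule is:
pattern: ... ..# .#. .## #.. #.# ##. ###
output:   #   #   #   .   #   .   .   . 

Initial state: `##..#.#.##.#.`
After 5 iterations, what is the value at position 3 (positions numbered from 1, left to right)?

#

..###.#....##
##....#####..
..####.....##
##....#####..  (repeats iteration 2; period 2)
iteration 5: ..####.....##
position 3 holds #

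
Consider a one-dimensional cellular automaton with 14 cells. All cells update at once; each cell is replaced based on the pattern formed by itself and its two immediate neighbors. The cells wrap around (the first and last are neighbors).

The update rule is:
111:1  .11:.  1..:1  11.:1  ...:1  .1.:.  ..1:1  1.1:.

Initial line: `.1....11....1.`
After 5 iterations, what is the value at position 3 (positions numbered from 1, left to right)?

1.1111.11111.1
1..111..1111..
.11.1111.11111
..1..111..1111
11.11.1111.111
position 3 holds .

.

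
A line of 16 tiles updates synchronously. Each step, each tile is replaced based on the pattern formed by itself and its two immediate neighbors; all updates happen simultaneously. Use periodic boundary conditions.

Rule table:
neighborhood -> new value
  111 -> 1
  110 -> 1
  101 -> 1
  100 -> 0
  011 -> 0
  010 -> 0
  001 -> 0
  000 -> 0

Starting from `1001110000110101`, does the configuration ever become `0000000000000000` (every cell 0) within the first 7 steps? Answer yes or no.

yes

step 1: 1000110000011010
step 2: 0000010000001101
step 3: 0000000000000110
step 4: 0000000000000010
step 5: 0000000000000000
all cells are 0 at step 5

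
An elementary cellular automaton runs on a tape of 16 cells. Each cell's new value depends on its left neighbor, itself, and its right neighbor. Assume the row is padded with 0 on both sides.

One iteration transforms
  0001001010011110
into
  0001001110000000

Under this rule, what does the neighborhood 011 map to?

At position 11 the neighborhood is 011; the next row has 0 there.

0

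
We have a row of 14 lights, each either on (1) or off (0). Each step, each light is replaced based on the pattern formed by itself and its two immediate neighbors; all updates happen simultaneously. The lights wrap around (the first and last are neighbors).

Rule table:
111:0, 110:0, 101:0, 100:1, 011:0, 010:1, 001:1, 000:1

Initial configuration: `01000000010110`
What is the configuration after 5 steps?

11111111110001
00000000001110
11111111110001  (repeats step 1; period 2)
step 5: 11111111110001

11111111110001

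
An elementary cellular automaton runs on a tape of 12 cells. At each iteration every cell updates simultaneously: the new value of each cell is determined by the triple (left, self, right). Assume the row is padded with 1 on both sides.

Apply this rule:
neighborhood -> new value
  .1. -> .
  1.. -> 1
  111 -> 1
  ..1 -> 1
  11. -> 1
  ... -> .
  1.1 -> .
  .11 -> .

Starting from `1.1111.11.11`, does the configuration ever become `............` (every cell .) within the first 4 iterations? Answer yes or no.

1..111..1..1
111.1111.11.
111..111..1.
11111.1111..
iteration 4 is 11111.1111.., still not uniform .

no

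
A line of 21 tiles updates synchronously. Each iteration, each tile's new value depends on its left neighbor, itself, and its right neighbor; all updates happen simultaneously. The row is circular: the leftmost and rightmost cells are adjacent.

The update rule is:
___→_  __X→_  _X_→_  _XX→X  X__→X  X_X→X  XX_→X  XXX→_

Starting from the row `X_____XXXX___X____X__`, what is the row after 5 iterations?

__X__X__X____XX___X__

iteration 1: _X____X__XX___X____X_
iteration 2: __X____X_XXX___X____X
iteration 3: X__X____XX_XX___X____
iteration 4: _X__X___XXXXXX___X___
iteration 5: __X__X__X____XX___X__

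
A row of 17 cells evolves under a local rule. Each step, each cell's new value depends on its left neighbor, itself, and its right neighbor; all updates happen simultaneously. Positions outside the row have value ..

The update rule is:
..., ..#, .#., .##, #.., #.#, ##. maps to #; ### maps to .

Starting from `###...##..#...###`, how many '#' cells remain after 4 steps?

step 1: #.#############.#
step 2: ###...........###
step 3: #.#############.#  (repeats step 1; period 2)
step 4: ###...........###
count of #: 6

6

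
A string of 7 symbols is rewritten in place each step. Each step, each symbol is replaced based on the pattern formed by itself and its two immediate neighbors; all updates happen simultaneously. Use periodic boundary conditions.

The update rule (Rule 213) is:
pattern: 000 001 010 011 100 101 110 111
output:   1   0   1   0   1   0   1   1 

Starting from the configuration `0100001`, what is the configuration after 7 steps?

step 1: 0111101
step 2: 0011101
step 3: 1001101
step 4: 1100100
step 5: 0110110
step 6: 0010011
step 7: 1011001

1011001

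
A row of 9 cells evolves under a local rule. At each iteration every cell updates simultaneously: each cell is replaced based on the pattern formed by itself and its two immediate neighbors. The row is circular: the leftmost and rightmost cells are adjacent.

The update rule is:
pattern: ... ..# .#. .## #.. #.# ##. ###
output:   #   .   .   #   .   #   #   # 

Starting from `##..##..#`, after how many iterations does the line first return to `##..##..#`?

##..##..#

1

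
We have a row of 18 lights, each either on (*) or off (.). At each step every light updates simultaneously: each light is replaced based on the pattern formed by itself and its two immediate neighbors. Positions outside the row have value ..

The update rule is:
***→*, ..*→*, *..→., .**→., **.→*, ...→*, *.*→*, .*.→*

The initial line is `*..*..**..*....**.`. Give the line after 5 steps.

*.**.*.*.**.***.*.
**.******.**.****.
.**.******.**.***.
*.**.******.**.**.
**.**.******.**.*.

**.**.******.**.*.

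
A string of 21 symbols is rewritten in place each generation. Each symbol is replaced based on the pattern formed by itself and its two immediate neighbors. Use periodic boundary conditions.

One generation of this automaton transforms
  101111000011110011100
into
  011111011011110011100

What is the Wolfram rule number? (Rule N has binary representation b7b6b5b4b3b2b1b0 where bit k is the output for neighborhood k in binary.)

position 3: 111 → 1  (bit 7 = 1)
position 5: 110 → 1  (bit 6 = 1)
position 1: 101 → 1  (bit 5 = 1)
position 6: 100 → 0  (bit 4 = 0)
position 2: 011 → 1  (bit 3 = 1)
position 0: 010 → 0  (bit 2 = 0)
position 9: 001 → 0  (bit 1 = 0)
position 7: 000 → 1  (bit 0 = 1)
bits b7..b0 = 11101001 = 233

233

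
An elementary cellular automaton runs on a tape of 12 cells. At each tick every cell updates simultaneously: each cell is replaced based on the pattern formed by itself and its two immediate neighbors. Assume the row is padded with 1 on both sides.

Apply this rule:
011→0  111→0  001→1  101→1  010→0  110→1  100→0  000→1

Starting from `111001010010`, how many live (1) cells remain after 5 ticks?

6

001010100101
010101001010
101010010101
110100101010
011001010101
count of 1: 6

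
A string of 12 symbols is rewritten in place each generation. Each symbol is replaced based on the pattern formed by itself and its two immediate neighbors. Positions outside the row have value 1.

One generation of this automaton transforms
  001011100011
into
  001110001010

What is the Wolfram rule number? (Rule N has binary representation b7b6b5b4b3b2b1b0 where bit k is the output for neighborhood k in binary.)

position 5: 111 → 0  (bit 7 = 0)
position 6: 110 → 0  (bit 6 = 0)
position 3: 101 → 1  (bit 5 = 1)
position 0: 100 → 0  (bit 4 = 0)
position 4: 011 → 1  (bit 3 = 1)
position 2: 010 → 1  (bit 2 = 1)
position 1: 001 → 0  (bit 1 = 0)
position 8: 000 → 1  (bit 0 = 1)
bits b7..b0 = 00101101 = 45

45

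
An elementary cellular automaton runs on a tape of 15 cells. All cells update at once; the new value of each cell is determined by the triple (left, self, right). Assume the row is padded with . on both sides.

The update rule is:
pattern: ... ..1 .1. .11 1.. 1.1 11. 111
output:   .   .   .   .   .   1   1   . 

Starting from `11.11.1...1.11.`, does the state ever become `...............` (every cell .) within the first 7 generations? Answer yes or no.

.11.11.....1.1.
..11.1......1..
...11..........
....1..........
...............
all cells are . at generation 5

yes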